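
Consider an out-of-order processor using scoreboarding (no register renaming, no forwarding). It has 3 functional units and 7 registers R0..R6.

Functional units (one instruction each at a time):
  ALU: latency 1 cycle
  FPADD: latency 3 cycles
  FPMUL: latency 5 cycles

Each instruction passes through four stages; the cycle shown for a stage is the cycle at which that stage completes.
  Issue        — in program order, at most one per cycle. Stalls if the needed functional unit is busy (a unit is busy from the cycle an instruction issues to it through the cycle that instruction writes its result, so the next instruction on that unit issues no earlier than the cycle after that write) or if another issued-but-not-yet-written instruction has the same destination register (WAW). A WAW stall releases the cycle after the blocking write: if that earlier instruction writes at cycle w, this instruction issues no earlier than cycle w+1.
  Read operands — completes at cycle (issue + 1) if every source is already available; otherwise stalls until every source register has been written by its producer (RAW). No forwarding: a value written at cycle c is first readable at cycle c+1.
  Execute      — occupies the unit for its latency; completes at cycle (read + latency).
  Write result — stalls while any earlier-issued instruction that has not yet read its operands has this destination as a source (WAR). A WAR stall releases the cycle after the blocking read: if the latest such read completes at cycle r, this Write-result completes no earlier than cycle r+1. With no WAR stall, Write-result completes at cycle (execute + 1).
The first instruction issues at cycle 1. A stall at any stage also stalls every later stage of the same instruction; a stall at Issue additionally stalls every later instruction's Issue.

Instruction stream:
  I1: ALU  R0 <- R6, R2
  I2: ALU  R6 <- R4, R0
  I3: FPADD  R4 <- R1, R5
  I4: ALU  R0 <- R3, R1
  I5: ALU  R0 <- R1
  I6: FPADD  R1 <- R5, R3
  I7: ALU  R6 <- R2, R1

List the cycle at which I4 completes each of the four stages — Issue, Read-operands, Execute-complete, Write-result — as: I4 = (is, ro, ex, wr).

[1] issue I1 (ALU)
[2] I1 read-ops
[3] I1 finished on ALU
[4] I1→R0
[5] issue I2 (ALU)
[6] I2 read-ops | issue I3 (FPADD)
[7] I2 finished on ALU | I3 read-ops
[8] I2→R6
[9] issue I4 (ALU)
[10] I3 finished on FPADD | I4 read-ops
[11] I3→R4 | I4 finished on ALU
[12] I4→R0
[13] issue I5 (ALU)
[14] I5 read-ops | issue I6 (FPADD)
[15] I5 finished on ALU | I6 read-ops
[16] I5→R0
[17] issue I7 (ALU)
[18] I6 finished on FPADD
[19] I6→R1
[20] I7 read-ops
[21] I7 finished on ALU
[22] I7→R6

I4 = (9, 10, 11, 12)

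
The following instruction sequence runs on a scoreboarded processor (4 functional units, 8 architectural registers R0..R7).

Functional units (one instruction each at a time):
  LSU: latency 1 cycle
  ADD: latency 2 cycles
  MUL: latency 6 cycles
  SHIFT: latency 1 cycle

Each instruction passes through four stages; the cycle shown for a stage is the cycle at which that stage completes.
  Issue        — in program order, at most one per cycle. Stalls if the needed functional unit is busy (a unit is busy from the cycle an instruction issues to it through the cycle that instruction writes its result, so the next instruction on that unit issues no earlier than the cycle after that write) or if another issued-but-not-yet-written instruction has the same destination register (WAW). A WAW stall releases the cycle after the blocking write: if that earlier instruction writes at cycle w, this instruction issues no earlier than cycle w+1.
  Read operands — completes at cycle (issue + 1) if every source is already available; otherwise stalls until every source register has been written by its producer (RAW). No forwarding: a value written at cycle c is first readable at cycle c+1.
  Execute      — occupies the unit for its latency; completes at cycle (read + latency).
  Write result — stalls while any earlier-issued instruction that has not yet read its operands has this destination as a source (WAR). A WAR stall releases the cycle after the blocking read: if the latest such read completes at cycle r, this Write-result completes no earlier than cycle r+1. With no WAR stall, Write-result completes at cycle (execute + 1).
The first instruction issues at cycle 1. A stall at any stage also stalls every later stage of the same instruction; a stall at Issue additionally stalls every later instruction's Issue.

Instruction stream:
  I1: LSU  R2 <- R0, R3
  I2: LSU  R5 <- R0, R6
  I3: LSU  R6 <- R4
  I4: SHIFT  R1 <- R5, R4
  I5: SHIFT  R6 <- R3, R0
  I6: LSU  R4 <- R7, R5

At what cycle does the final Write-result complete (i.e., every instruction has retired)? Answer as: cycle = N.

I1 -> (1, 2, 3, 4)
I2 -> (5, 6, 7, 8)  // struct: LSU busy until I1 writes@4
I3 -> (9, 10, 11, 12)  // struct: LSU busy until I2 writes@8
I4 -> (10, 11, 12, 13)
I5 -> (14, 15, 16, 17)  // struct: SHIFT busy until I4 writes@13
I6 -> (15, 16, 17, 18)

cycle = 18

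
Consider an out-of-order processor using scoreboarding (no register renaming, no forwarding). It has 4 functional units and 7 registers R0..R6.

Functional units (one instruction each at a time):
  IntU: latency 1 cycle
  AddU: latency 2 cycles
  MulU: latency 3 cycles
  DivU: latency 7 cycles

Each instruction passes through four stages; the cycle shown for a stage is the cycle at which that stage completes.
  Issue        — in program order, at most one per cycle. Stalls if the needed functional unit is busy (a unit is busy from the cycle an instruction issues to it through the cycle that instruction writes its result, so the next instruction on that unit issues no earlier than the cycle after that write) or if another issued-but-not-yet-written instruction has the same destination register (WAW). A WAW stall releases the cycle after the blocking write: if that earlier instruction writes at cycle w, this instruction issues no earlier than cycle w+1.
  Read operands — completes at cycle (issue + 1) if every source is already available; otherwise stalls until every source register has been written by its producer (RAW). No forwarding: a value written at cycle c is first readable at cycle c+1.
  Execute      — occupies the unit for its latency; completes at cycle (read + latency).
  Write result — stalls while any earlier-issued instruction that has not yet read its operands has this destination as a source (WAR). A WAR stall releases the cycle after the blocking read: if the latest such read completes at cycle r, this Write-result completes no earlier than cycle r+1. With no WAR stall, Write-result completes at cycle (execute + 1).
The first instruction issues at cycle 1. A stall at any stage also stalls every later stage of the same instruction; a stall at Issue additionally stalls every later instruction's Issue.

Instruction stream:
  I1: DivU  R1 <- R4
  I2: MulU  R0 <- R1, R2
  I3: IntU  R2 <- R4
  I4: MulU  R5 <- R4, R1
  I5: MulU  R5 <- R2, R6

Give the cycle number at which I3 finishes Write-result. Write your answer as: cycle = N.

cycle = 12

I1: IS=1 RO=2 EX=9 WR=10
I2: IS=2 RO=11 EX=14 WR=15  [RAW R1: wait I1 write@10]
I3: IS=3 RO=4 EX=5 WR=12  [WAR R2: wait I2 read@11]
I4: IS=16 RO=17 EX=20 WR=21  [struct: MulU busy until I2 writes@15]
I5: IS=22 RO=23 EX=26 WR=27  [struct: MulU busy until I4 writes@21]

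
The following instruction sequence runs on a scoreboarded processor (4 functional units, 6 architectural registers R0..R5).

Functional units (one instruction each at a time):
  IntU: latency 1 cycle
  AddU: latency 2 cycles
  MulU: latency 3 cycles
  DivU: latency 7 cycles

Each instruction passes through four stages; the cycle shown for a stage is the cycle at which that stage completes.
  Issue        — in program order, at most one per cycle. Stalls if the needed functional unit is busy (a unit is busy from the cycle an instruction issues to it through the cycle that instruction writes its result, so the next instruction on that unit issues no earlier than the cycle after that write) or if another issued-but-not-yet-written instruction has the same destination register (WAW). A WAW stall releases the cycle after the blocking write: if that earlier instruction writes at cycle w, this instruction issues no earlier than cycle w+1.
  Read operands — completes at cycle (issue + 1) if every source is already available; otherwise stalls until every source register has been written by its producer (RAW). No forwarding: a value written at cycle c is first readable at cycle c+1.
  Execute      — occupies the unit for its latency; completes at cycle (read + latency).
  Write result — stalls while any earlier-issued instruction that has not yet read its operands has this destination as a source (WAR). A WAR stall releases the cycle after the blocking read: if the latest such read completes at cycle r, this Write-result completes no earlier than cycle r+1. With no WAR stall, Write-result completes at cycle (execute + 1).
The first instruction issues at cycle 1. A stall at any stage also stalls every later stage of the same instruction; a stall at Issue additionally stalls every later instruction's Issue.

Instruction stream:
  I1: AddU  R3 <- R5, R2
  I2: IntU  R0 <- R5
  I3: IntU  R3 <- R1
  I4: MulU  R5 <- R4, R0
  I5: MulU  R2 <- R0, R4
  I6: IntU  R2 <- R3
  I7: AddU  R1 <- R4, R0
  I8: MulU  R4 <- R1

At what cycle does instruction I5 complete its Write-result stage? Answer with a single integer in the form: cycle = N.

cycle = 18

cycle 1: I1 issues→AddU
cycle 2: I1 reads, I2 issues→IntU
cycle 3: I2 reads
cycle 4: I1 exec-done, I2 exec-done
cycle 5: I1 writes R3, I2 writes R0
cycle 6: I3 issues→IntU
cycle 7: I3 reads, I4 issues→MulU
cycle 8: I3 exec-done, I4 reads
cycle 9: I3 writes R3
cycle 11: I4 exec-done
cycle 12: I4 writes R5
cycle 13: I5 issues→MulU
cycle 14: I5 reads
cycle 17: I5 exec-done
cycle 18: I5 writes R2
cycle 19: I6 issues→IntU
cycle 20: I6 reads, I7 issues→AddU
cycle 21: I6 exec-done, I7 reads, I8 issues→MulU
cycle 22: I6 writes R2
cycle 23: I7 exec-done
cycle 24: I7 writes R1
cycle 25: I8 reads
cycle 28: I8 exec-done
cycle 29: I8 writes R4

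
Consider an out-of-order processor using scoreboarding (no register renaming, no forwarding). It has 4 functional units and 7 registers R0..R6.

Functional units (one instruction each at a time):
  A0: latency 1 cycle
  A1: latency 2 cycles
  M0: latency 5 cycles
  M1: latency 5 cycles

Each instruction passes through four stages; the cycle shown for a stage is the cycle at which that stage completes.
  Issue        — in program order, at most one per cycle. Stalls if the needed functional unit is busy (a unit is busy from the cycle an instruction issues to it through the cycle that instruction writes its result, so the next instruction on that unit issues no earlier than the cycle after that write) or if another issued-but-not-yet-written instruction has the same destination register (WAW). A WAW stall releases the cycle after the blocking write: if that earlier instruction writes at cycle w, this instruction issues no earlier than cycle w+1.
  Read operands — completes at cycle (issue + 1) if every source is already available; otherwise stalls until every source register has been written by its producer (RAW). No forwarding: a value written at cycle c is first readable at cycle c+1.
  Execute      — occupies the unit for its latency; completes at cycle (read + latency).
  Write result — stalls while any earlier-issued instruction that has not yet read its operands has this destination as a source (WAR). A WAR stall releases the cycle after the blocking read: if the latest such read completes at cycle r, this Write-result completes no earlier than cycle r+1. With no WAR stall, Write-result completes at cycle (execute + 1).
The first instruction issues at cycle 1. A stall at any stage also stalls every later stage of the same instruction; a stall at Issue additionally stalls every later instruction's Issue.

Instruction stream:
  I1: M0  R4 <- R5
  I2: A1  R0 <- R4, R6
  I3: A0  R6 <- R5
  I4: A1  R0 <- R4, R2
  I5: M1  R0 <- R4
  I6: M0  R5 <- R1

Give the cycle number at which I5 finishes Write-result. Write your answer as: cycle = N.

cycle = 25

[1] I1 dispatched to M0
[2] I1 operands ready | I2 dispatched to A1
[3] I3 dispatched to A0
[4] I3 operands ready
[5] I3 complete
[7] I1 complete
[8] R4←I1
[9] I2 operands ready
[10] R6←I3
[11] I2 complete
[12] R0←I2
[13] I4 dispatched to A1
[14] I4 operands ready
[16] I4 complete
[17] R0←I4
[18] I5 dispatched to M1
[19] I5 operands ready | I6 dispatched to M0
[20] I6 operands ready
[24] I5 complete
[25] R0←I5 | I6 complete
[26] R5←I6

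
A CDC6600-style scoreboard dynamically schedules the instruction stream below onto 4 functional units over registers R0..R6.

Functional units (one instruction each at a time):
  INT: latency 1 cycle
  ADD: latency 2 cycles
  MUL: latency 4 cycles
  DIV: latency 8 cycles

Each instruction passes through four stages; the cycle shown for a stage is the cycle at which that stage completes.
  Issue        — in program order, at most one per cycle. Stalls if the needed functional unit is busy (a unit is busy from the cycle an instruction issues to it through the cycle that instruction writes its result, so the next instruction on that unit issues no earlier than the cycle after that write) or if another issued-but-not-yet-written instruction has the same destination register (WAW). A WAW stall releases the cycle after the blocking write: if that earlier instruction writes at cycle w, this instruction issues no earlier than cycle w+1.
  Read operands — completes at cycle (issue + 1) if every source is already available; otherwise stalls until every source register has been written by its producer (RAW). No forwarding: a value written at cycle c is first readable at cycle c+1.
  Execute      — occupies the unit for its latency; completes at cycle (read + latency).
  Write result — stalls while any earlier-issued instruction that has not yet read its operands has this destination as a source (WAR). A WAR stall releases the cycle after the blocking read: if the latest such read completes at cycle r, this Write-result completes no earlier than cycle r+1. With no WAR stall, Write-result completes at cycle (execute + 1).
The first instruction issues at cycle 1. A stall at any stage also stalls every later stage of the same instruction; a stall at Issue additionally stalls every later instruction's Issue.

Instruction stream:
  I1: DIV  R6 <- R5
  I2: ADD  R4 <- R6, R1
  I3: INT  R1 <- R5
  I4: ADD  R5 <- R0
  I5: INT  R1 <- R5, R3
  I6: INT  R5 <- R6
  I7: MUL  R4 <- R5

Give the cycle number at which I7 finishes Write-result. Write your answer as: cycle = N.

cycle 1: issue I1 (DIV)
cycle 2: I1 read-ops, issue I2 (ADD)
cycle 3: issue I3 (INT)
cycle 4: I3 read-ops
cycle 5: I3 finished on INT
cycle 10: I1 finished on DIV
cycle 11: I1→R6
cycle 12: I2 read-ops
cycle 13: I3→R1
cycle 14: I2 finished on ADD
cycle 15: I2→R4
cycle 16: issue I4 (ADD)
cycle 17: I4 read-ops, issue I5 (INT)
cycle 19: I4 finished on ADD
cycle 20: I4→R5
cycle 21: I5 read-ops
cycle 22: I5 finished on INT
cycle 23: I5→R1
cycle 24: issue I6 (INT)
cycle 25: I6 read-ops, issue I7 (MUL)
cycle 26: I6 finished on INT
cycle 27: I6→R5
cycle 28: I7 read-ops
cycle 32: I7 finished on MUL
cycle 33: I7→R4

cycle = 33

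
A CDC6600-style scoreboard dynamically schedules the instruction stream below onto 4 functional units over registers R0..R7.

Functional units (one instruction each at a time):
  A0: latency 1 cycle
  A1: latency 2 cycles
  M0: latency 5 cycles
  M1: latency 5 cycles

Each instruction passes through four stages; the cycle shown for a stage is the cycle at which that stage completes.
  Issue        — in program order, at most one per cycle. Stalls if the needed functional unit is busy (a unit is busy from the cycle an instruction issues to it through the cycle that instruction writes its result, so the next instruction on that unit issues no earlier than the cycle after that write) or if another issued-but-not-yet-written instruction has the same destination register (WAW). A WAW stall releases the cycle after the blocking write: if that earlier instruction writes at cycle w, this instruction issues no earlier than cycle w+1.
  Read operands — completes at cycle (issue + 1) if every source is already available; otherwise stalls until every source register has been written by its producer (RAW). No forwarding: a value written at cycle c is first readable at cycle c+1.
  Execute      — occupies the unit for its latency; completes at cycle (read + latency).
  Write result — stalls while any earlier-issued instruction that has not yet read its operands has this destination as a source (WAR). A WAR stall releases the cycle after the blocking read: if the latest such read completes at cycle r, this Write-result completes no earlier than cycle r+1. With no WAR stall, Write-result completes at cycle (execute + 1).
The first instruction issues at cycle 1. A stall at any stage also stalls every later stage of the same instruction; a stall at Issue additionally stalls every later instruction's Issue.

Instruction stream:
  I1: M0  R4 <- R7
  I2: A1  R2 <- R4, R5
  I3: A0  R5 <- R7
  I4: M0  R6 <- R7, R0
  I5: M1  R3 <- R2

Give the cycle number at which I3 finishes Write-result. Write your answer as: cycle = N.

I1  is:1  ro:2  ex:7  wr:8
I2  is:2  ro:9  ex:11  wr:12  — RAW R4: wait I1 write@8
I3  is:3  ro:4  ex:5  wr:10  — WAR R5: wait I2 read@9
I4  is:9  ro:10  ex:15  wr:16  — struct: M0 busy until I1 writes@8
I5  is:10  ro:13  ex:18  wr:19  — RAW R2: wait I2 write@12

cycle = 10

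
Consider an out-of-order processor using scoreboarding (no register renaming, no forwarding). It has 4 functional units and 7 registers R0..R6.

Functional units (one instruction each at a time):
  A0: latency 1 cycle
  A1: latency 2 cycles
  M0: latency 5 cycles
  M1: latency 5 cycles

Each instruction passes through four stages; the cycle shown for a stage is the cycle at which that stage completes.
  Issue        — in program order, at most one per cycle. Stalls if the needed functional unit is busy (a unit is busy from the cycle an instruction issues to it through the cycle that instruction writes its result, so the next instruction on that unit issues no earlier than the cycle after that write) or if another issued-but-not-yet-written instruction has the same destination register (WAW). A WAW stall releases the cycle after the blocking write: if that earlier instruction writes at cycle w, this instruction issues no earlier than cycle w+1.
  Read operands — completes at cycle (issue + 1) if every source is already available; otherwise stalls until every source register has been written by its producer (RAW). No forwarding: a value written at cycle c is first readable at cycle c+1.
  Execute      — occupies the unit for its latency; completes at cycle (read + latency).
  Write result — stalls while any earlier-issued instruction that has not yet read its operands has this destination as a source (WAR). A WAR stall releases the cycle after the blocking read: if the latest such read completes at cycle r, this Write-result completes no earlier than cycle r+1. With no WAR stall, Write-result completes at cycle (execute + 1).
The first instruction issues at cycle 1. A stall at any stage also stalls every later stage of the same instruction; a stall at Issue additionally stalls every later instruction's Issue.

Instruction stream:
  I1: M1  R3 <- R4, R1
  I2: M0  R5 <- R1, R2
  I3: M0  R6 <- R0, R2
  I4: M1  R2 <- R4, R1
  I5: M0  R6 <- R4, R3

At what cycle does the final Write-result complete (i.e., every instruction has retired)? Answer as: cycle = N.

cycle 1: issue I1 (M1)
cycle 2: I1 read-ops, issue I2 (M0)
cycle 3: I2 read-ops
cycle 7: I1 finished on M1
cycle 8: I1→R3, I2 finished on M0
cycle 9: I2→R5
cycle 10: issue I3 (M0)
cycle 11: I3 read-ops, issue I4 (M1)
cycle 12: I4 read-ops
cycle 16: I3 finished on M0
cycle 17: I3→R6, I4 finished on M1
cycle 18: I4→R2, issue I5 (M0)
cycle 19: I5 read-ops
cycle 24: I5 finished on M0
cycle 25: I5→R6

cycle = 25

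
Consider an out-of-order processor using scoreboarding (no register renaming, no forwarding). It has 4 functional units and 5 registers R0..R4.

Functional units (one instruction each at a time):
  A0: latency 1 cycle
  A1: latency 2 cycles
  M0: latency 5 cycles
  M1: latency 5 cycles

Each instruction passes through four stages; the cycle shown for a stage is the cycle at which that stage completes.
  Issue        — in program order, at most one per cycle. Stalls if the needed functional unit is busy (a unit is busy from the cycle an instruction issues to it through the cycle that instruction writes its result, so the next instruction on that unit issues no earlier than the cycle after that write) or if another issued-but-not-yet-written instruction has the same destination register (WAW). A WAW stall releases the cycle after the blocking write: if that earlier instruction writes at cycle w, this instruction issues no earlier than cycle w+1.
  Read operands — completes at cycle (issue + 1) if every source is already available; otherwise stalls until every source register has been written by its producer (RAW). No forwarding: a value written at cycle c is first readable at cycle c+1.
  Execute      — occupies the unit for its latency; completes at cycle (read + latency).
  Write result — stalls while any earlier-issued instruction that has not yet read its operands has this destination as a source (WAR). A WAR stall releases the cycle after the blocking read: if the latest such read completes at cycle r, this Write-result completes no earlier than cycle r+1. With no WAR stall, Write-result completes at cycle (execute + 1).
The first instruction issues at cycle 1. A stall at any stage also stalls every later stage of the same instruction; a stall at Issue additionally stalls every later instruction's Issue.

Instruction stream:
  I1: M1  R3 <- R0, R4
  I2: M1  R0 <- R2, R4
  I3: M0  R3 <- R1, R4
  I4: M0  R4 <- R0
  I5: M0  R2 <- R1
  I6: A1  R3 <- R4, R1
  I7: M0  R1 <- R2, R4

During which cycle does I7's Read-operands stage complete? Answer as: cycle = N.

cycle = 35

c1: I1 issues→M1
c2: I1 reads
c7: I1 exec-done
c8: I1 writes R3
c9: I2 issues→M1
c10: I2 reads, I3 issues→M0
c11: I3 reads
c15: I2 exec-done
c16: I2 writes R0, I3 exec-done
c17: I3 writes R3
c18: I4 issues→M0
c19: I4 reads
c24: I4 exec-done
c25: I4 writes R4
c26: I5 issues→M0
c27: I5 reads, I6 issues→A1
c28: I6 reads
c30: I6 exec-done
c31: I6 writes R3
c32: I5 exec-done
c33: I5 writes R2
c34: I7 issues→M0
c35: I7 reads
c40: I7 exec-done
c41: I7 writes R1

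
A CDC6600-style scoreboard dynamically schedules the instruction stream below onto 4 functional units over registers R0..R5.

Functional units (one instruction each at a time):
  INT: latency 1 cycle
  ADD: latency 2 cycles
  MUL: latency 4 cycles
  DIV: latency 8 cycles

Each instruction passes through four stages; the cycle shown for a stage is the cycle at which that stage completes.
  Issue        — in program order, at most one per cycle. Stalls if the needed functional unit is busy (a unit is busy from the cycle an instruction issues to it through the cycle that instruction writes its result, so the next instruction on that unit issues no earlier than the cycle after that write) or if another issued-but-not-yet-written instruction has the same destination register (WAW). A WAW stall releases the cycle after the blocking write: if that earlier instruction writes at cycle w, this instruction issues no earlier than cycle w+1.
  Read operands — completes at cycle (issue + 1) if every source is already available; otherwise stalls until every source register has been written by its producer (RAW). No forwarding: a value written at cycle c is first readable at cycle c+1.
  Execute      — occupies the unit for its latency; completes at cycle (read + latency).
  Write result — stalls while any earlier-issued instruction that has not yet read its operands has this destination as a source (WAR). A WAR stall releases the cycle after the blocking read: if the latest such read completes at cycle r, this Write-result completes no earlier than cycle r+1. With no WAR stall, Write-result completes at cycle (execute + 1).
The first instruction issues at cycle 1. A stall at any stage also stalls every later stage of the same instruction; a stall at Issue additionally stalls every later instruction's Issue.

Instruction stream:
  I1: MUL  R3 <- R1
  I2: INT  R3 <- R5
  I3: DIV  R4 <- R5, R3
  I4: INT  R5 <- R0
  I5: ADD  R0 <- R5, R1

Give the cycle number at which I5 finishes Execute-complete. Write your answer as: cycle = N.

cycle = 18

I1 -> (1, 2, 6, 7)
I2 -> (8, 9, 10, 11)  // WAW R3: wait I1 write@7
I3 -> (9, 12, 20, 21)  // RAW R3: wait I2 write@11
I4 -> (12, 13, 14, 15)  // struct: INT busy until I2 writes@11
I5 -> (13, 16, 18, 19)  // RAW R5: wait I4 write@15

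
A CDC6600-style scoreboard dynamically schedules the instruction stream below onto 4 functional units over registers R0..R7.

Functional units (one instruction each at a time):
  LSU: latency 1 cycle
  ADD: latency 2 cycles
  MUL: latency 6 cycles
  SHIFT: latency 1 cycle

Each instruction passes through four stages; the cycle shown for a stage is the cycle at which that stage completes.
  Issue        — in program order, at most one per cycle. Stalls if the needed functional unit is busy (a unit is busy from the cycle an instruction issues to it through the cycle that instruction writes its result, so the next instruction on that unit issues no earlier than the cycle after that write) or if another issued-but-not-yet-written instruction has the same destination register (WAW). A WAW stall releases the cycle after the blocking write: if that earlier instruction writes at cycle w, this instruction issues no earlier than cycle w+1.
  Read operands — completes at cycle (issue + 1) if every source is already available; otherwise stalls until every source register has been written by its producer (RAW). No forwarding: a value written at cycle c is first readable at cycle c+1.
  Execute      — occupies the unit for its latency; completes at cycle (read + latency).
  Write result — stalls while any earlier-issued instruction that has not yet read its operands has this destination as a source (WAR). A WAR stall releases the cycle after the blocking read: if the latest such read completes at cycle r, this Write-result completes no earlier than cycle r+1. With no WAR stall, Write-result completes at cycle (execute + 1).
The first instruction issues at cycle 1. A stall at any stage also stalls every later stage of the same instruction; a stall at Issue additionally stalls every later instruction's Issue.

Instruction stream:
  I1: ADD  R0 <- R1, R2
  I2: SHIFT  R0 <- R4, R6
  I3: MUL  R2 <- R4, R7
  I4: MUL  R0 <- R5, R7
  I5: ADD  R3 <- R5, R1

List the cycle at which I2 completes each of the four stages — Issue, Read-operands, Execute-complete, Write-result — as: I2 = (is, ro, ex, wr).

I2 = (6, 7, 8, 9)

1) issue 1, read 2, done 4, write 5
2) issue 6, read 7, done 8, write 9  <WAW R0: wait I1 write@5>
3) issue 7, read 8, done 14, write 15
4) issue 16, read 17, done 23, write 24  <struct: MUL busy until I3 writes@15>
5) issue 17, read 18, done 20, write 21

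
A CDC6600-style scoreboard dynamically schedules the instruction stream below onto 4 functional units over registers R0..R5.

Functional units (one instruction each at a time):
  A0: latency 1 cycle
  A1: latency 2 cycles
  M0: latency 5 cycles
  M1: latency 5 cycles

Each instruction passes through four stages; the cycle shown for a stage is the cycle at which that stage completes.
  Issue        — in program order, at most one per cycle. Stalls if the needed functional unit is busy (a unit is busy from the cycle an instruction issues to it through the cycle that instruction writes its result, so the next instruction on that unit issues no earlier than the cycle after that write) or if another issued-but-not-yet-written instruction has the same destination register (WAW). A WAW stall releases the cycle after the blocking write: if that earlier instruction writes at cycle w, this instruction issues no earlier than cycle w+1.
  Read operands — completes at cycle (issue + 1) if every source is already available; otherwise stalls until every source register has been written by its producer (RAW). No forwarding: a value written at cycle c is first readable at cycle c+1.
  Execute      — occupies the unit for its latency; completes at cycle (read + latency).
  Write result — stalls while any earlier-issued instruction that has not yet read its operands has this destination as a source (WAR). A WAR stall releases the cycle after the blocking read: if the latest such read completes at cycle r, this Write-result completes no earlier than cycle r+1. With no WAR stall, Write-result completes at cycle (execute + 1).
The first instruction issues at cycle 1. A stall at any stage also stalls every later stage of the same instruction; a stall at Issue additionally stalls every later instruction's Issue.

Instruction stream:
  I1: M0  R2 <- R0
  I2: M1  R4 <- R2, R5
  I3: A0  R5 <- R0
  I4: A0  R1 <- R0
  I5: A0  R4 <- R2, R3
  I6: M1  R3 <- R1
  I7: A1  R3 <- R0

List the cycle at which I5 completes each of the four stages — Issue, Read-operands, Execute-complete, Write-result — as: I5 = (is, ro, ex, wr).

c1: issue I1 (M0)
c2: I1 read-ops | issue I2 (M1)
c3: issue I3 (A0)
c4: I3 read-ops
c5: I3 finished on A0
c7: I1 finished on M0
c8: I1→R2
c9: I2 read-ops
c10: I3→R5
c11: issue I4 (A0)
c12: I4 read-ops
c13: I4 finished on A0
c14: I2 finished on M1 | I4→R1
c15: I2→R4
c16: issue I5 (A0)
c17: I5 read-ops | issue I6 (M1)
c18: I5 finished on A0 | I6 read-ops
c19: I5→R4
c23: I6 finished on M1
c24: I6→R3
c25: issue I7 (A1)
c26: I7 read-ops
c28: I7 finished on A1
c29: I7→R3

I5 = (16, 17, 18, 19)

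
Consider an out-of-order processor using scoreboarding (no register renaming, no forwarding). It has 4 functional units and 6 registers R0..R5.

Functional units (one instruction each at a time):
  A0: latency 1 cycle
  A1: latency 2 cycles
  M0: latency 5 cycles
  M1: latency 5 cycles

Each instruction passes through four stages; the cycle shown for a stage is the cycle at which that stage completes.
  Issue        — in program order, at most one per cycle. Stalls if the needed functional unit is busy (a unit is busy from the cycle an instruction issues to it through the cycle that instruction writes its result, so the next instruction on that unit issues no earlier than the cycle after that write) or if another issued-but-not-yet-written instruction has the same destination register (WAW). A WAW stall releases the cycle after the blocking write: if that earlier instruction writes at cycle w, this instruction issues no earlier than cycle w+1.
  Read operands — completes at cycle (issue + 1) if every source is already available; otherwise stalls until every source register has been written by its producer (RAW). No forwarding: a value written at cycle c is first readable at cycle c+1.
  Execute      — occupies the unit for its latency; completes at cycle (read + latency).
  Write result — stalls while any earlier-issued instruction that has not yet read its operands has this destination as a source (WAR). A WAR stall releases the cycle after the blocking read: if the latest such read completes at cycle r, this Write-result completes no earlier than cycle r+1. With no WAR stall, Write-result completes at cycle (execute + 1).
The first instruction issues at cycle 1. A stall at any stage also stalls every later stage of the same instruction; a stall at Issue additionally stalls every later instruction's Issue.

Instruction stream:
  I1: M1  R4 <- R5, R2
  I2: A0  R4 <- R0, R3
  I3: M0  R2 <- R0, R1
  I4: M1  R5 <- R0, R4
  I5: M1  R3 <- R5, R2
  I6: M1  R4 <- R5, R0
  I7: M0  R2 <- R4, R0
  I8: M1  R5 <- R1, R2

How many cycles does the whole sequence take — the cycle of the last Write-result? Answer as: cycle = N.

cycle = 49

I1: IS=1 RO=2 EX=7 WR=8
I2: IS=9 RO=10 EX=11 WR=12  [WAW R4: wait I1 write@8]
I3: IS=10 RO=11 EX=16 WR=17
I4: IS=11 RO=13 EX=18 WR=19  [RAW R4: wait I2 write@12]
I5: IS=20 RO=21 EX=26 WR=27  [struct: M1 busy until I4 writes@19]
I6: IS=28 RO=29 EX=34 WR=35  [struct: M1 busy until I5 writes@27]
I7: IS=29 RO=36 EX=41 WR=42  [RAW R4: wait I6 write@35]
I8: IS=36 RO=43 EX=48 WR=49  [struct: M1 busy until I6 writes@35; RAW R2: wait I7 write@42]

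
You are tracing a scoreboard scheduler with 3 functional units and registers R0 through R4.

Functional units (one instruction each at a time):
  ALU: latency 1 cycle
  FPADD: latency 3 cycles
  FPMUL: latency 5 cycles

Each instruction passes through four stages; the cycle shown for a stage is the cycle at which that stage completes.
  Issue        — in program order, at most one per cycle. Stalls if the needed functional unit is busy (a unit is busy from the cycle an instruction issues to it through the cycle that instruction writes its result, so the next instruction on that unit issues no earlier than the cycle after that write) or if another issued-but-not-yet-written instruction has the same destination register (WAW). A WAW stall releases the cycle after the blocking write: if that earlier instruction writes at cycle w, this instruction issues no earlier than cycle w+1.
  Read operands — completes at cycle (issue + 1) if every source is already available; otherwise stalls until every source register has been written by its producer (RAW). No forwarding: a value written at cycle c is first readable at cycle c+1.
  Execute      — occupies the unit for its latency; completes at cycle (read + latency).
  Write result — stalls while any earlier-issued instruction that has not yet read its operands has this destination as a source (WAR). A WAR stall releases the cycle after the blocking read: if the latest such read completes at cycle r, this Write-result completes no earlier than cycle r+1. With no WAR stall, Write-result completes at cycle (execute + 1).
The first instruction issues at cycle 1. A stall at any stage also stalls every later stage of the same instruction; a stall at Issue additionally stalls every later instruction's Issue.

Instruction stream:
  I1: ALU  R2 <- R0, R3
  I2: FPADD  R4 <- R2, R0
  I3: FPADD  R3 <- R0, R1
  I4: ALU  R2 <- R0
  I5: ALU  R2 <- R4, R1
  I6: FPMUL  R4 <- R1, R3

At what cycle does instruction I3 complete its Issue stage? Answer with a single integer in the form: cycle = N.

I1 -> (1, 2, 3, 4)
I2 -> (2, 5, 8, 9)  // RAW R2: wait I1 write@4
I3 -> (10, 11, 14, 15)  // struct: FPADD busy until I2 writes@9
I4 -> (11, 12, 13, 14)
I5 -> (15, 16, 17, 18)  // struct: ALU busy until I4 writes@14
I6 -> (16, 17, 22, 23)

cycle = 10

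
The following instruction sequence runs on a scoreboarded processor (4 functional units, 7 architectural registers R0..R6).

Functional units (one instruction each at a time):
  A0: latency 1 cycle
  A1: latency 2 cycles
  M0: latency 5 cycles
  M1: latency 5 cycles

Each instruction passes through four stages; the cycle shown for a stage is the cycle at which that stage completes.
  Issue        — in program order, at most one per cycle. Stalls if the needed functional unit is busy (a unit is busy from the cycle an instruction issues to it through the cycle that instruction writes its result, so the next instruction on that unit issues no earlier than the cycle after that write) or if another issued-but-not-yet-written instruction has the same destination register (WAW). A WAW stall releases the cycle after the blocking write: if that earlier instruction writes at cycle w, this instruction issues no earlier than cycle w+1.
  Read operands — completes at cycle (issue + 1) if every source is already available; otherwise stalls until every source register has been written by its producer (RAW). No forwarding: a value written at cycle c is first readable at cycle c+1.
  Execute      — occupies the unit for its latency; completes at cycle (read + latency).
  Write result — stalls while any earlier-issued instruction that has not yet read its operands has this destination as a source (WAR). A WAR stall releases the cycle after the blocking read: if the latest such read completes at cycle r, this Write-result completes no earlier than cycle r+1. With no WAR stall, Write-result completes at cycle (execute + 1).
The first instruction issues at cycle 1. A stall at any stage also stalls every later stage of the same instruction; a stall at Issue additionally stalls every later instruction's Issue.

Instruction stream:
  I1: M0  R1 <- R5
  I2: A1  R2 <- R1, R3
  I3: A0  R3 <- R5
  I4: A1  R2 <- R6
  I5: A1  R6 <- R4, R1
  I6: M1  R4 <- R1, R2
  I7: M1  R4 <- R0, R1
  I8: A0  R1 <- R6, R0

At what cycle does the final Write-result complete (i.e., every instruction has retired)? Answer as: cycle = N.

cycle = 34

I1: IS=1 RO=2 EX=7 WR=8
I2: IS=2 RO=9 EX=11 WR=12  [RAW R1: wait I1 write@8]
I3: IS=3 RO=4 EX=5 WR=10  [WAR R3: wait I2 read@9]
I4: IS=13 RO=14 EX=16 WR=17  [struct: A1 busy until I2 writes@12]
I5: IS=18 RO=19 EX=21 WR=22  [struct: A1 busy until I4 writes@17]
I6: IS=19 RO=20 EX=25 WR=26
I7: IS=27 RO=28 EX=33 WR=34  [struct: M1 busy until I6 writes@26]
I8: IS=28 RO=29 EX=30 WR=31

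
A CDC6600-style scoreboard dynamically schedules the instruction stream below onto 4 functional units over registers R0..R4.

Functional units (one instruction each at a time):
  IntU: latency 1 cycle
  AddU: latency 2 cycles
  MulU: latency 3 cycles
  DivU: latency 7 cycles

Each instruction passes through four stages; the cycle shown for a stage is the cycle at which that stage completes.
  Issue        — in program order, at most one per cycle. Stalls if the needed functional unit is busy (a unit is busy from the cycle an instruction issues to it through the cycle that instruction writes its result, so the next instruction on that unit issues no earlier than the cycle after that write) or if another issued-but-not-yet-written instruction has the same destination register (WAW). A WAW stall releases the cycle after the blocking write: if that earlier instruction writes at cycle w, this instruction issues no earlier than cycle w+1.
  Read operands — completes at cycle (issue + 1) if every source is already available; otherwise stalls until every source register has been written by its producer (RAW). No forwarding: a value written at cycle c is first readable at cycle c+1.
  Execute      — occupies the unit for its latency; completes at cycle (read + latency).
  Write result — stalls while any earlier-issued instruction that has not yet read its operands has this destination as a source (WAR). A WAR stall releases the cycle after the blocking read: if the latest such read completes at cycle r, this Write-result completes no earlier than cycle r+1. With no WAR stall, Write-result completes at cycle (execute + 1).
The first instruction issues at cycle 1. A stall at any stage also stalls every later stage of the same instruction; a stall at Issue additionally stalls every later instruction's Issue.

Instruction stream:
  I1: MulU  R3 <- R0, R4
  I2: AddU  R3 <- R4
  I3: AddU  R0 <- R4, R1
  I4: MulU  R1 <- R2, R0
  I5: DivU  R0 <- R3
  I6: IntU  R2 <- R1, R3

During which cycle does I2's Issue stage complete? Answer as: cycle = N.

cycle = 7

[1] I1 issues→MulU
[2] I1 reads
[5] I1 exec-done
[6] I1 writes R3
[7] I2 issues→AddU
[8] I2 reads
[10] I2 exec-done
[11] I2 writes R3
[12] I3 issues→AddU
[13] I3 reads, I4 issues→MulU
[15] I3 exec-done
[16] I3 writes R0
[17] I4 reads, I5 issues→DivU
[18] I5 reads, I6 issues→IntU
[20] I4 exec-done
[21] I4 writes R1
[22] I6 reads
[23] I6 exec-done
[24] I6 writes R2
[25] I5 exec-done
[26] I5 writes R0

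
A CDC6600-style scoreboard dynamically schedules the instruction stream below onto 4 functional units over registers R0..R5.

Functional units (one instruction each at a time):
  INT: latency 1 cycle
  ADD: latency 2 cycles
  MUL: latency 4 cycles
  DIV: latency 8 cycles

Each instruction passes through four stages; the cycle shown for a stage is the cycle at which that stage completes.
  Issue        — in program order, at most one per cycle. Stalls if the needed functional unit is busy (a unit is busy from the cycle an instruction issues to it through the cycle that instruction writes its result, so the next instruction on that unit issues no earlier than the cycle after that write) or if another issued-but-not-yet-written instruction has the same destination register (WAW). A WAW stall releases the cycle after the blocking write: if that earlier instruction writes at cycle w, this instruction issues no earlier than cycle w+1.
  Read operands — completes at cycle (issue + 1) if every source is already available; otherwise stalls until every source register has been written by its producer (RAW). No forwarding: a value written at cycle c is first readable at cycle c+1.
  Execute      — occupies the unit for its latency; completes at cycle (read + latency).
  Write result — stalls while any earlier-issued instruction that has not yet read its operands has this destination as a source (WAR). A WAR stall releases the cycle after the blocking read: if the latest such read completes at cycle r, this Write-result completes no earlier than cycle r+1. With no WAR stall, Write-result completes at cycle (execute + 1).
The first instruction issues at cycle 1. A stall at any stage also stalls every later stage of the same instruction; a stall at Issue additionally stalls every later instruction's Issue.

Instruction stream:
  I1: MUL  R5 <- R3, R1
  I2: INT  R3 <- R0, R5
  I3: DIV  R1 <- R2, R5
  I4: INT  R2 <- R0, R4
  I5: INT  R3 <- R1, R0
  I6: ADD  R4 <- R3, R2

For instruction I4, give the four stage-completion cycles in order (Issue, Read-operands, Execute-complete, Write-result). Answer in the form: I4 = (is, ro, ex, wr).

I4 = (11, 12, 13, 14)

c1: I1 dispatched to MUL
c2: I1 operands ready; I2 dispatched to INT
c3: I3 dispatched to DIV
c6: I1 complete
c7: R5←I1
c8: I2 operands ready; I3 operands ready
c9: I2 complete
c10: R3←I2
c11: I4 dispatched to INT
c12: I4 operands ready
c13: I4 complete
c14: R2←I4
c15: I5 dispatched to INT
c16: I3 complete; I6 dispatched to ADD
c17: R1←I3
c18: I5 operands ready
c19: I5 complete
c20: R3←I5
c21: I6 operands ready
c23: I6 complete
c24: R4←I6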